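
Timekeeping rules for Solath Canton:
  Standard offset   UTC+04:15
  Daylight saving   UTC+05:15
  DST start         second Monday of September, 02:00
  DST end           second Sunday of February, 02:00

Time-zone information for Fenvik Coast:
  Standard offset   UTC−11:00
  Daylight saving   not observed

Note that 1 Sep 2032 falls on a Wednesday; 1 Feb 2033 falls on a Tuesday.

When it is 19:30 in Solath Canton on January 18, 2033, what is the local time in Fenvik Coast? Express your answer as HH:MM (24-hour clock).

03:15

1 September 2032 is a Wednesday, so the first Monday is September 6 and the second is September 13.
1 February 2033 is a Tuesday, so the first Sunday is February 6 and the second is February 13.
Daylight saving runs 13 September 2032 – 13 February 2033; January 18, 2033 is inside that window, so Solath Canton is at UTC+05:15.
19:30 Solath Canton − 5h15m = 14:15 UTC.
Fenvik Coast has no daylight saving, so its offset is UTC−11:00 year-round.
14:15 UTC − 11h = 03:15 Fenvik Coast.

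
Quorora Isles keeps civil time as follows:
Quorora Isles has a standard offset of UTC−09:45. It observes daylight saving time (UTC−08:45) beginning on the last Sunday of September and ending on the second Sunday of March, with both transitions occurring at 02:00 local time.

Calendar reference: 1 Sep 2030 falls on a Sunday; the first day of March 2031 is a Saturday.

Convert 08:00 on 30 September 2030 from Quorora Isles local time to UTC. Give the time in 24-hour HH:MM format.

16:45

1 September 2030 is a Sunday, so Sundays fall on 1, 8, 15, 22, 29; the last is September 29.
1 March 2031 is a Saturday, so the first Sunday is March 2 and the second is March 9.
30 September 2030 falls between 29 September 2030 and 9 March 2031, so daylight saving is in effect and Quorora Isles is at UTC−08:45.
08:00 local + 8h45m = 16:45 UTC.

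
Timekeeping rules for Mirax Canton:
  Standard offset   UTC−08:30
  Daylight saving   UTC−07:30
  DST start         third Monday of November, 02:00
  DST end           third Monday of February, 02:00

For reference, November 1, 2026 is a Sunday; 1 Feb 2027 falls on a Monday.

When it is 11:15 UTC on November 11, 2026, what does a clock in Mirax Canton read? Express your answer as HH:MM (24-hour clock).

1 November 2026 is a Sunday, so the first Monday is November 2 and the third is November 16.
1 February 2027 is a Monday, so the first Monday is February 1 and the third is February 15.
At the standard offset (UTC−08:30), 11:15 UTC − 8h30m = 02:45 Mirax Canton standard time.
The standard-time date in Mirax Canton, November 11, 2026, does not fall between 16 November 2026 and 15 February 2027, so daylight saving is not in effect and Mirax Canton is at UTC−08:30.
11:15 UTC − 8h30m = 02:45 local.

02:45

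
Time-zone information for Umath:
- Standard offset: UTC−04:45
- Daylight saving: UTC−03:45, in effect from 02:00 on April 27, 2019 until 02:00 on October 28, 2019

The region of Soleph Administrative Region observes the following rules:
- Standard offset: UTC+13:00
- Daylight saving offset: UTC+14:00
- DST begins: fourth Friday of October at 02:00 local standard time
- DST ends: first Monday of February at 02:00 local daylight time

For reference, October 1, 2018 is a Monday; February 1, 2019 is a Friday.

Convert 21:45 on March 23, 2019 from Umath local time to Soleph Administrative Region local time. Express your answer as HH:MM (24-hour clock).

Daylight saving runs 27 April – 28 October; March 23, 2019 is outside that window, so Umath is on standard time at UTC−04:45.
21:45 Umath + 4h45m = 02:30 UTC (rolling into the next day, 24 March 2019).
1 October 2018 is a Monday, so the first Friday is October 5 and the fourth is October 26.
1 February 2019 is a Friday, so the first Monday is February 4.
At the standard offset (UTC+13:00), 02:30 UTC + 13h = 15:30 Soleph Administrative Region standard time.
Daylight saving runs 26 October 2018 – 4 February 2019; the standard-time date in Soleph Administrative Region, March 24, 2019, is outside that window, so Soleph Administrative Region is on standard time at UTC+13:00.
02:30 UTC + 13h = 15:30 Soleph Administrative Region.

15:30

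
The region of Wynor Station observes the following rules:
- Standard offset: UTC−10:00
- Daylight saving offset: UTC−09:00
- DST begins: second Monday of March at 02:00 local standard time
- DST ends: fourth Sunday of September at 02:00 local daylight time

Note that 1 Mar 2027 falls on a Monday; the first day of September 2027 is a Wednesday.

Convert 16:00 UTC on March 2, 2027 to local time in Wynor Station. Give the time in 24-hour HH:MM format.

06:00

1 March 2027 is a Monday, so the first Monday is March 1 and the second is March 8.
1 September 2027 is a Wednesday, so the first Sunday is September 5 and the fourth is September 26.
At the standard offset (UTC−10:00), 16:00 UTC − 10h = 06:00 Wynor Station standard time.
The standard-time date in Wynor Station, March 2, 2027, is outside the daylight-saving period (8 March – 26 September), so Wynor Station is on standard time, UTC−10:00.
16:00 UTC − 10h = 06:00 local.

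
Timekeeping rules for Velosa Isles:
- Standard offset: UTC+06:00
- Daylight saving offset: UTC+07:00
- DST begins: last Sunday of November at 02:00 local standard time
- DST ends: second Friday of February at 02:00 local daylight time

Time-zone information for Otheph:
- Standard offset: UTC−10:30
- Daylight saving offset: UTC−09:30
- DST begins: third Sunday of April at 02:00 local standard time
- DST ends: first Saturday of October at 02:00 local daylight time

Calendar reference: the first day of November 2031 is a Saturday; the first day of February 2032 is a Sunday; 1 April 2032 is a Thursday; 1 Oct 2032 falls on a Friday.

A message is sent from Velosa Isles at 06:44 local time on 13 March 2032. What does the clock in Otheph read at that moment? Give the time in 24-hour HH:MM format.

14:14

1 November 2031 is a Saturday, so Sundays fall on 2, 9, 16, 23, 30; the last is November 30.
1 February 2032 is a Sunday, so the first Friday is February 6 and the second is February 13.
13 March 2032 does not fall between 30 November 2031 and 13 February 2032, so daylight saving is not in effect and Velosa Isles is at UTC+06:00.
06:44 Velosa Isles − 6h = 00:44 UTC.
1 April 2032 is a Thursday, so the first Sunday is April 4 and the third is April 18.
1 October 2032 is a Friday, so the first Saturday is October 2.
At the standard offset (UTC−10:30), 00:44 UTC − 10h30m = 14:14 Otheph standard time (rolling into the previous day, 12 March 2032).
The standard-time date in Otheph, 12 March 2032, does not fall between 18 April and 2 October, so daylight saving is not in effect and Otheph is at UTC−10:30.
00:44 UTC − 10h30m = 14:14 Otheph (rolling into the previous day, 12 March 2032).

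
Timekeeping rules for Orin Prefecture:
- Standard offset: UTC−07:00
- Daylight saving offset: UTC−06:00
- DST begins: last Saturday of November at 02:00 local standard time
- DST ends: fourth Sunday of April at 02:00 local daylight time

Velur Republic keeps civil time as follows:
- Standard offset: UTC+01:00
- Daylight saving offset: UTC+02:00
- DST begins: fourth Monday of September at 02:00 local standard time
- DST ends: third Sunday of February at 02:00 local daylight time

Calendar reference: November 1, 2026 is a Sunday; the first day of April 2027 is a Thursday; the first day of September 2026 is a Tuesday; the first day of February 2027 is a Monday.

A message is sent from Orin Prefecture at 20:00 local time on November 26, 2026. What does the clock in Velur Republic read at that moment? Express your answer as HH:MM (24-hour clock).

1 November 2026 is a Sunday, so Saturdays fall on 7, 14, 21, 28; the last is November 28.
1 April 2027 is a Thursday, so the first Sunday is April 4 and the fourth is April 25.
Daylight saving runs 28 November 2026 – 25 April 2027; November 26, 2026 is outside that window, so Orin Prefecture is on standard time at UTC−07:00.
20:00 Orin Prefecture + 7h = 03:00 UTC (rolling into the next day, 27 November 2026).
1 September 2026 is a Tuesday, so the first Monday is September 7 and the fourth is September 28.
1 February 2027 is a Monday, so the first Sunday is February 7 and the third is February 21.
At the standard offset (UTC+01:00), 03:00 UTC + 1h = 04:00 Velur Republic standard time.
The standard-time date in Velur Republic, November 27, 2026, lies within the daylight-saving period (28 September 2026 – 21 February 2027), so Velur Republic is on daylight time, UTC+02:00.
03:00 UTC + 2h = 05:00 Velur Republic.

05:00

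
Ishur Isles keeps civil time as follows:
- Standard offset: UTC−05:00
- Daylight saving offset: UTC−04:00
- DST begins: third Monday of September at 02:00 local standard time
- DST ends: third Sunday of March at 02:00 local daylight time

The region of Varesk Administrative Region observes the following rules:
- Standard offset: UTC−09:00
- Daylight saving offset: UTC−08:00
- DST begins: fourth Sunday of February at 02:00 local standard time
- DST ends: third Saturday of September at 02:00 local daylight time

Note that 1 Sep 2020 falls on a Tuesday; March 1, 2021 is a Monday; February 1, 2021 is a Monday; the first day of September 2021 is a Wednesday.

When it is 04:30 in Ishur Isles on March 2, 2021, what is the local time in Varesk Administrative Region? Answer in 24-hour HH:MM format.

00:30

1 September 2020 is a Tuesday, so the first Monday is September 7 and the third is September 21.
1 March 2021 is a Monday, so the first Sunday is March 7 and the third is March 21.
March 2, 2021 lies within the daylight-saving period (21 September 2020 – 21 March 2021), so Ishur Isles is on daylight time, UTC−04:00.
04:30 Ishur Isles + 4h = 08:30 UTC.
1 February 2021 is a Monday, so the first Sunday is February 7 and the fourth is February 28.
1 September 2021 is a Wednesday, so the first Saturday is September 4 and the third is September 18.
At the standard offset (UTC−09:00), 08:30 UTC − 9h = 23:30 Varesk Administrative Region standard time (rolling into the previous day, 1 March 2021).
The standard-time date in Varesk Administrative Region, March 1, 2021, lies within the daylight-saving period (28 February – 18 September), so Varesk Administrative Region is on daylight time, UTC−08:00.
08:30 UTC − 8h = 00:30 Varesk Administrative Region.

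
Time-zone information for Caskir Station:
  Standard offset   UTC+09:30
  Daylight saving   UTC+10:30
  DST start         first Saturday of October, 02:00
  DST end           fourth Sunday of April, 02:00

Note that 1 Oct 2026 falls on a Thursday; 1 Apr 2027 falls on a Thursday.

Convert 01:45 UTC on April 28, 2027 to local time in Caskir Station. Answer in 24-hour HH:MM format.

1 October 2026 is a Thursday, so the first Saturday is October 3.
1 April 2027 is a Thursday, so the first Sunday is April 4 and the fourth is April 25.
At the standard offset (UTC+09:30), 01:45 UTC + 9h30m = 11:15 Caskir Station standard time.
The standard-time date in Caskir Station, April 28, 2027, does not fall between 3 October 2026 and 25 April 2027, so daylight saving is not in effect and Caskir Station is at UTC+09:30.
01:45 UTC + 9h30m = 11:15 local.

11:15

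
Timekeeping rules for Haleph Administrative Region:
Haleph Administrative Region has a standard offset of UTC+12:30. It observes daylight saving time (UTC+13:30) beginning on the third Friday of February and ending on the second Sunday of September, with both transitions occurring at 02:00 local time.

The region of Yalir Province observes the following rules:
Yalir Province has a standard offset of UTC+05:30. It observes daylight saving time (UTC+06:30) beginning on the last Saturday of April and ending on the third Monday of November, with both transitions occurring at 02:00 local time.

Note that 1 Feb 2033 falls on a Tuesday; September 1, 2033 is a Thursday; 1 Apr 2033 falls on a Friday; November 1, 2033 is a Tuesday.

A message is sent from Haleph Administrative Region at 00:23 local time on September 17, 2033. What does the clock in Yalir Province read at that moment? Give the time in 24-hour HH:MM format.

1 February 2033 is a Tuesday, so the first Friday is February 4 and the third is February 18.
1 September 2033 is a Thursday, so the first Sunday is September 4 and the second is September 11.
Daylight saving runs 18 February – 11 September; September 17, 2033 is outside that window, so Haleph Administrative Region is on standard time at UTC+12:30.
00:23 Haleph Administrative Region − 12h30m = 11:53 UTC (rolling into the previous day, 16 September 2033).
1 April 2033 is a Friday, so Saturdays fall on 2, 9, 16, 23, 30; the last is April 30.
1 November 2033 is a Tuesday, so the first Monday is November 7 and the third is November 21.
At the standard offset (UTC+05:30), 11:53 UTC + 5h30m = 17:23 Yalir Province standard time.
Daylight saving runs 30 April – 21 November; the standard-time date in Yalir Province, September 16, 2033, is inside that window, so Yalir Province is at UTC+06:30.
11:53 UTC + 6h30m = 18:23 Yalir Province.

18:23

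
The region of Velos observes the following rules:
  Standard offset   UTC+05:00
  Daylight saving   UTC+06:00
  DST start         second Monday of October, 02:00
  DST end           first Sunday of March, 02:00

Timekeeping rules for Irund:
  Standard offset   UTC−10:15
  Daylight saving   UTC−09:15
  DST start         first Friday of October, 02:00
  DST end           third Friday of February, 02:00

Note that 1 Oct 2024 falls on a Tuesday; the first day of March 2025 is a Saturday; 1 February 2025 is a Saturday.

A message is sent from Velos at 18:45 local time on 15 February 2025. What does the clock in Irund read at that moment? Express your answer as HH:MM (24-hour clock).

03:30

1 October 2024 is a Tuesday, so the first Monday is October 7 and the second is October 14.
1 March 2025 is a Saturday, so the first Sunday is March 2.
15 February 2025 falls between 14 October 2024 and 2 March 2025, so daylight saving is in effect and Velos is at UTC+06:00.
18:45 Velos − 6h = 12:45 UTC.
1 October 2024 is a Tuesday, so the first Friday is October 4.
1 February 2025 is a Saturday, so the first Friday is February 7 and the third is February 21.
At the standard offset (UTC−10:15), 12:45 UTC − 10h15m = 02:30 Irund standard time.
The standard-time date in Irund, 15 February 2025, lies within the daylight-saving period (4 October 2024 – 21 February 2025), so Irund is on daylight time, UTC−09:15.
12:45 UTC − 9h15m = 03:30 Irund.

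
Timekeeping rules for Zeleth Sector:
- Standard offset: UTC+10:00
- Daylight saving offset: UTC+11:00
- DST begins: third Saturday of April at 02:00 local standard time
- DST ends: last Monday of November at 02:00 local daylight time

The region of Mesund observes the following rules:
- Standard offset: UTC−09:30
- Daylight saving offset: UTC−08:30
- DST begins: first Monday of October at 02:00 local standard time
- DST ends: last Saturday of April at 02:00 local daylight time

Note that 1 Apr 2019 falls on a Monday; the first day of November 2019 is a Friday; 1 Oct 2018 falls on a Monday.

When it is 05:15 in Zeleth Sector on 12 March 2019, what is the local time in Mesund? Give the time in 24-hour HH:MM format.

10:45

1 April 2019 is a Monday, so the first Saturday is April 6 and the third is April 20.
1 November 2019 is a Friday, so Mondays fall on 4, 11, 18, 25; the last is November 25.
Daylight saving runs 20 April – 25 November; 12 March 2019 is outside that window, so Zeleth Sector is on standard time at UTC+10:00.
05:15 Zeleth Sector − 10h = 19:15 UTC (rolling into the previous day, 11 March 2019).
1 October 2018 is a Monday, so the first Monday is October 1.
1 April 2019 is a Monday, so Saturdays fall on 6, 13, 20, 27; the last is April 27.
At the standard offset (UTC−09:30), 19:15 UTC − 9h30m = 09:45 Mesund standard time.
Daylight saving runs 1 October 2018 – 27 April 2019; the standard-time date in Mesund, 11 March 2019, is inside that window, so Mesund is at UTC−08:30.
19:15 UTC − 8h30m = 10:45 Mesund.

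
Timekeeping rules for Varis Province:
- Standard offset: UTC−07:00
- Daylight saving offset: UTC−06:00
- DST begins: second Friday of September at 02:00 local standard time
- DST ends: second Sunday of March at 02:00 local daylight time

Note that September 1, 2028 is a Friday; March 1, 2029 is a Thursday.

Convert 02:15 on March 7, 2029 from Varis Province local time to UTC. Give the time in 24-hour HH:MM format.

1 September 2028 is a Friday, so the first Friday is September 1 and the second is September 8.
1 March 2029 is a Thursday, so the first Sunday is March 4 and the second is March 11.
March 7, 2029 lies within the daylight-saving period (8 September 2028 – 11 March 2029), so Varis Province is on daylight time, UTC−06:00.
02:15 local + 6h = 08:15 UTC.

08:15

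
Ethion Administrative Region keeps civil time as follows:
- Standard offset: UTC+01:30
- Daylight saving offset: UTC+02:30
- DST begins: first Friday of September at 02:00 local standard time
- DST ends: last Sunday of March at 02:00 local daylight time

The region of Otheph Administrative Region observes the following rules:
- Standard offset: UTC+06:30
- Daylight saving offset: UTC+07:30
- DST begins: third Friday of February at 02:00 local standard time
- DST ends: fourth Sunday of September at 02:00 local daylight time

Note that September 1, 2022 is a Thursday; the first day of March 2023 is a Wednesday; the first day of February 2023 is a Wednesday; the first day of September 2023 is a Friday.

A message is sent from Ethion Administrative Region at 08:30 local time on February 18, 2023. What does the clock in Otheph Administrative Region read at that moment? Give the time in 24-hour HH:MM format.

1 September 2022 is a Thursday, so the first Friday is September 2.
1 March 2023 is a Wednesday, so Sundays fall on 5, 12, 19, 26; the last is March 26.
February 18, 2023 falls between 2 September 2022 and 26 March 2023, so daylight saving is in effect and Ethion Administrative Region is at UTC+02:30.
08:30 Ethion Administrative Region − 2h30m = 06:00 UTC.
1 February 2023 is a Wednesday, so the first Friday is February 3 and the third is February 17.
1 September 2023 is a Friday, so the first Sunday is September 3 and the fourth is September 24.
At the standard offset (UTC+06:30), 06:00 UTC + 6h30m = 12:30 Otheph Administrative Region standard time.
Daylight saving runs 17 February – 24 September; the standard-time date in Otheph Administrative Region, February 18, 2023, is inside that window, so Otheph Administrative Region is at UTC+07:30.
06:00 UTC + 7h30m = 13:30 Otheph Administrative Region.

13:30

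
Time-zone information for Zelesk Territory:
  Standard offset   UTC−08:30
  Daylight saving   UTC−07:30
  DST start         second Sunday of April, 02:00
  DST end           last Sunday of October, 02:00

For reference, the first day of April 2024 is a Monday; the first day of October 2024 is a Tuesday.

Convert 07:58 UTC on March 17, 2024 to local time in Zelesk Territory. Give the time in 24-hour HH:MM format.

23:28

1 April 2024 is a Monday, so the first Sunday is April 7 and the second is April 14.
1 October 2024 is a Tuesday, so Sundays fall on 6, 13, 20, 27; the last is October 27.
At the standard offset (UTC−08:30), 07:58 UTC − 8h30m = 23:28 Zelesk Territory standard time (rolling into the previous day, 16 March 2024).
The standard-time date in Zelesk Territory, March 16, 2024, does not fall between 14 April and 27 October, so daylight saving is not in effect and Zelesk Territory is at UTC−08:30.
07:58 UTC − 8h30m = 23:28 local (rolling into the previous day, 16 March 2024).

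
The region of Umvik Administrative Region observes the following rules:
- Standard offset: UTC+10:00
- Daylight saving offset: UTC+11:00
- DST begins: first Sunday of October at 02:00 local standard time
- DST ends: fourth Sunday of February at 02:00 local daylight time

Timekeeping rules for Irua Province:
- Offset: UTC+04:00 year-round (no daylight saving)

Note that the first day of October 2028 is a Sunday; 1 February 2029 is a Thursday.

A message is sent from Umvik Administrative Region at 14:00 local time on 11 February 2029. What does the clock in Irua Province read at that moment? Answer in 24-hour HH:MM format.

07:00

1 October 2028 is a Sunday, so the first Sunday is October 1.
1 February 2029 is a Thursday, so the first Sunday is February 4 and the fourth is February 25.
Daylight saving runs 1 October 2028 – 25 February 2029; 11 February 2029 is inside that window, so Umvik Administrative Region is at UTC+11:00.
14:00 Umvik Administrative Region − 11h = 03:00 UTC.
Irua Province stays on UTC+04:00 all year.
03:00 UTC + 4h = 07:00 Irua Province.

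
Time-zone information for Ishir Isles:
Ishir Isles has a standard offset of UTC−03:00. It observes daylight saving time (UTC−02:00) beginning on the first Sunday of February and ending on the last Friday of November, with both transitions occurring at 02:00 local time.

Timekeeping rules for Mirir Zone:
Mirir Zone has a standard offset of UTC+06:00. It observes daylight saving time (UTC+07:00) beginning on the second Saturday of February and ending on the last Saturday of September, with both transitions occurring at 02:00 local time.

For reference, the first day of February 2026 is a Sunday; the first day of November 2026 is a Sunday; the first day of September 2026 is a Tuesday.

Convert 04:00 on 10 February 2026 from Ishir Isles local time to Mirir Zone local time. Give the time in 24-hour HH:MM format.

1 February 2026 is a Sunday, so the first Sunday is February 1.
1 November 2026 is a Sunday, so Fridays fall on 6, 13, 20, 27; the last is November 27.
10 February 2026 falls between 1 February and 27 November, so daylight saving is in effect and Ishir Isles is at UTC−02:00.
04:00 Ishir Isles + 2h = 06:00 UTC.
1 February 2026 is a Sunday, so the first Saturday is February 7 and the second is February 14.
1 September 2026 is a Tuesday, so Saturdays fall on 5, 12, 19, 26; the last is September 26.
At the standard offset (UTC+06:00), 06:00 UTC + 6h = 12:00 Mirir Zone standard time.
Daylight saving runs 14 February – 26 September; the standard-time date in Mirir Zone, 10 February 2026, is outside that window, so Mirir Zone is on standard time at UTC+06:00.
06:00 UTC + 6h = 12:00 Mirir Zone.

12:00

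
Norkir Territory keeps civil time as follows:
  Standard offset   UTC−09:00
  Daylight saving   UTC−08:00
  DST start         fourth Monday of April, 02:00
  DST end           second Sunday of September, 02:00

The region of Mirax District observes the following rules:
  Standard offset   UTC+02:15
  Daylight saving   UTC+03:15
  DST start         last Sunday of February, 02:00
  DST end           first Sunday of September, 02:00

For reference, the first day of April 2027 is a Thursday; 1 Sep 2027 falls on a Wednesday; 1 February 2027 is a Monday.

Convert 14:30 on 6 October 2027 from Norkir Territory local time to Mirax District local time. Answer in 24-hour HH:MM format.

1 April 2027 is a Thursday, so the first Monday is April 5 and the fourth is April 26.
1 September 2027 is a Wednesday, so the first Sunday is September 5 and the second is September 12.
6 October 2027 is outside the daylight-saving period (26 April – 12 September), so Norkir Territory is on standard time, UTC−09:00.
14:30 Norkir Territory + 9h = 23:30 UTC.
1 February 2027 is a Monday, so Sundays fall on 7, 14, 21, 28; the last is February 28.
1 September 2027 is a Wednesday, so the first Sunday is September 5.
At the standard offset (UTC+02:15), 23:30 UTC + 2h15m = 01:45 Mirax District standard time (rolling into the next day, 7 October 2027).
The standard-time date in Mirax District, 7 October 2027, does not fall between 28 February and 5 September, so daylight saving is not in effect and Mirax District is at UTC+02:15.
23:30 UTC + 2h15m = 01:45 Mirax District (rolling into the next day, 7 October 2027).

01:45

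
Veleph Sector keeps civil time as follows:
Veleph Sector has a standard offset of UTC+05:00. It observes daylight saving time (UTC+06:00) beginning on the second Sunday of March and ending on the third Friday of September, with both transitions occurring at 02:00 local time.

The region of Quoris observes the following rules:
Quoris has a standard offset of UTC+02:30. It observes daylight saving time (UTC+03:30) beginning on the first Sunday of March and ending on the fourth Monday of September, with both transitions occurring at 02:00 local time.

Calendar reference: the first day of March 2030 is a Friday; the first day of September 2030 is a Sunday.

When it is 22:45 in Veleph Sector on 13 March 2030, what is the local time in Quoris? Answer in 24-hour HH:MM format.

1 March 2030 is a Friday, so the first Sunday is March 3 and the second is March 10.
1 September 2030 is a Sunday, so the first Friday is September 6 and the third is September 20.
Daylight saving runs 10 March – 20 September; 13 March 2030 is inside that window, so Veleph Sector is at UTC+06:00.
22:45 Veleph Sector − 6h = 16:45 UTC.
1 March 2030 is a Friday, so the first Sunday is March 3.
1 September 2030 is a Sunday, so the first Monday is September 2 and the fourth is September 23.
At the standard offset (UTC+02:30), 16:45 UTC + 2h30m = 19:15 Quoris standard time.
The standard-time date in Quoris, 13 March 2030, falls between 3 March and 23 September, so daylight saving is in effect and Quoris is at UTC+03:30.
16:45 UTC + 3h30m = 20:15 Quoris.

20:15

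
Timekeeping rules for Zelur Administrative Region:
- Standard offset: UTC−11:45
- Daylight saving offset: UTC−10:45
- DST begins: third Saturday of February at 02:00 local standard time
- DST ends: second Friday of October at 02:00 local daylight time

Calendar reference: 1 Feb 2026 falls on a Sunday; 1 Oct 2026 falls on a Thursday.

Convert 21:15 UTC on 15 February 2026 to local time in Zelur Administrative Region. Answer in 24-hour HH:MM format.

09:30

1 February 2026 is a Sunday, so the first Saturday is February 7 and the third is February 21.
1 October 2026 is a Thursday, so the first Friday is October 2 and the second is October 9.
At the standard offset (UTC−11:45), 21:15 UTC − 11h45m = 09:30 Zelur Administrative Region standard time.
The standard-time date in Zelur Administrative Region, 15 February 2026, does not fall between 21 February and 9 October, so daylight saving is not in effect and Zelur Administrative Region is at UTC−11:45.
21:15 UTC − 11h45m = 09:30 local.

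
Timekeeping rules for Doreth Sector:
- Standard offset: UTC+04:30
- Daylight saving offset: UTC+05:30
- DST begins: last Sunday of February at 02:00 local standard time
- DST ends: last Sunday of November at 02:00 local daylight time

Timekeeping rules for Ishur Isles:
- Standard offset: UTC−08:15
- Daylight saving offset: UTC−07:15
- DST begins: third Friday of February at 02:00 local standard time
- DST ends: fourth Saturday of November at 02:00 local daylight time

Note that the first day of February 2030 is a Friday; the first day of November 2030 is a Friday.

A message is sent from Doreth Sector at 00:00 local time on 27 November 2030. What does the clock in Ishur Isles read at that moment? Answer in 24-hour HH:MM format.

1 February 2030 is a Friday, so Sundays fall on 3, 10, 17, 24; the last is February 24.
1 November 2030 is a Friday, so Sundays fall on 3, 10, 17, 24; the last is November 24.
Daylight saving runs 24 February – 24 November; 27 November 2030 is outside that window, so Doreth Sector is on standard time at UTC+04:30.
00:00 Doreth Sector − 4h30m = 19:30 UTC (rolling into the previous day, 26 November 2030).
1 February 2030 is a Friday, so the first Friday is February 1 and the third is February 15.
1 November 2030 is a Friday, so the first Saturday is November 2 and the fourth is November 23.
At the standard offset (UTC−08:15), 19:30 UTC − 8h15m = 11:15 Ishur Isles standard time.
The standard-time date in Ishur Isles, 26 November 2030, is outside the daylight-saving period (15 February – 23 November), so Ishur Isles is on standard time, UTC−08:15.
19:30 UTC − 8h15m = 11:15 Ishur Isles.

11:15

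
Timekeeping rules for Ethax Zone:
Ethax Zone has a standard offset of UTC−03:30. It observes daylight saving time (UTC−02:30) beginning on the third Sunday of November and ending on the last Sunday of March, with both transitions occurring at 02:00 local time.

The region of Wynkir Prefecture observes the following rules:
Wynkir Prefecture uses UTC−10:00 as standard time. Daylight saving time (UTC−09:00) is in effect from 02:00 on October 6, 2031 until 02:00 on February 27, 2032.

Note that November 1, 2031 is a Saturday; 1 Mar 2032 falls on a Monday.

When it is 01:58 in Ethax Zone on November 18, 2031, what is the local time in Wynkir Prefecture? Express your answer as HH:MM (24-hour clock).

19:28

1 November 2031 is a Saturday, so the first Sunday is November 2 and the third is November 16.
1 March 2032 is a Monday, so Sundays fall on 7, 14, 21, 28; the last is March 28.
November 18, 2031 falls between 16 November 2031 and 28 March 2032, so daylight saving is in effect and Ethax Zone is at UTC−02:30.
01:58 Ethax Zone + 2h30m = 04:28 UTC.
At the standard offset (UTC−10:00), 04:28 UTC − 10h = 18:28 Wynkir Prefecture standard time (rolling into the previous day, 17 November 2031).
The standard-time date in Wynkir Prefecture, November 17, 2031, lies within the daylight-saving period (6 October 2031 – 27 February 2032), so Wynkir Prefecture is on daylight time, UTC−09:00.
04:28 UTC − 9h = 19:28 Wynkir Prefecture (rolling into the previous day, 17 November 2031).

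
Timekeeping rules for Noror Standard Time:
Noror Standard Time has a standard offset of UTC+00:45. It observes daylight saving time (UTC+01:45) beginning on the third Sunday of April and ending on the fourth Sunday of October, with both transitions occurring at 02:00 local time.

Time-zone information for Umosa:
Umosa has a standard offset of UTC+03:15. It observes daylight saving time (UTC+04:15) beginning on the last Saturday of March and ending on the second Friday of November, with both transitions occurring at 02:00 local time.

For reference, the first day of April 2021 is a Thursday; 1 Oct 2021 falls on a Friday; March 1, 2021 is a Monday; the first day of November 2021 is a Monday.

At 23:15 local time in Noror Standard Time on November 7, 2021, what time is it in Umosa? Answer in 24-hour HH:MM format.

02:45

1 April 2021 is a Thursday, so the first Sunday is April 4 and the third is April 18.
1 October 2021 is a Friday, so the first Sunday is October 3 and the fourth is October 24.
Daylight saving runs 18 April – 24 October; November 7, 2021 is outside that window, so Noror Standard Time is on standard time at UTC+00:45.
23:15 Noror Standard Time − 0h45m = 22:30 UTC.
1 March 2021 is a Monday, so Saturdays fall on 6, 13, 20, 27; the last is March 27.
1 November 2021 is a Monday, so the first Friday is November 5 and the second is November 12.
At the standard offset (UTC+03:15), 22:30 UTC + 3h15m = 01:45 Umosa standard time (rolling into the next day, 8 November 2021).
The standard-time date in Umosa, November 8, 2021, falls between 27 March and 12 November, so daylight saving is in effect and Umosa is at UTC+04:15.
22:30 UTC + 4h15m = 02:45 Umosa (rolling into the next day, 8 November 2021).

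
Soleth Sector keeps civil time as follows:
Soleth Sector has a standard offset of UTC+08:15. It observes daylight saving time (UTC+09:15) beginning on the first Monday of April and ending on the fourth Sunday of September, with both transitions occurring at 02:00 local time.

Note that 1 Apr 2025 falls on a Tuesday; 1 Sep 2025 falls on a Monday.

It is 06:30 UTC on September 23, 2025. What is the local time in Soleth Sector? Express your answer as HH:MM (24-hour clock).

15:45

1 April 2025 is a Tuesday, so the first Monday is April 7.
1 September 2025 is a Monday, so the first Sunday is September 7 and the fourth is September 28.
At the standard offset (UTC+08:15), 06:30 UTC + 8h15m = 14:45 Soleth Sector standard time.
The standard-time date in Soleth Sector, September 23, 2025, lies within the daylight-saving period (7 April – 28 September), so Soleth Sector is on daylight time, UTC+09:15.
06:30 UTC + 9h15m = 15:45 local.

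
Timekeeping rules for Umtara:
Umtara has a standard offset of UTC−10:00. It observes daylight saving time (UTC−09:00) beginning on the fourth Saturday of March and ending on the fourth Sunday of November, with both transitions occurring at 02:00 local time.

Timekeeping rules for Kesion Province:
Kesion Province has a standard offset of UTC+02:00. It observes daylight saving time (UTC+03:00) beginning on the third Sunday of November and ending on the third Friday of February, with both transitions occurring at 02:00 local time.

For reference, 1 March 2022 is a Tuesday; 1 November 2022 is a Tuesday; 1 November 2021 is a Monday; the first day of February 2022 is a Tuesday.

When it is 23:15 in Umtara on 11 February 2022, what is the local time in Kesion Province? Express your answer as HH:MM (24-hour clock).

12:15

1 March 2022 is a Tuesday, so the first Saturday is March 5 and the fourth is March 26.
1 November 2022 is a Tuesday, so the first Sunday is November 6 and the fourth is November 27.
11 February 2022 does not fall between 26 March and 27 November, so daylight saving is not in effect and Umtara is at UTC−10:00.
23:15 Umtara + 10h = 09:15 UTC (rolling into the next day, 12 February 2022).
1 November 2021 is a Monday, so the first Sunday is November 7 and the third is November 21.
1 February 2022 is a Tuesday, so the first Friday is February 4 and the third is February 18.
At the standard offset (UTC+02:00), 09:15 UTC + 2h = 11:15 Kesion Province standard time.
The standard-time date in Kesion Province, 12 February 2022, lies within the daylight-saving period (21 November 2021 – 18 February 2022), so Kesion Province is on daylight time, UTC+03:00.
09:15 UTC + 3h = 12:15 Kesion Province.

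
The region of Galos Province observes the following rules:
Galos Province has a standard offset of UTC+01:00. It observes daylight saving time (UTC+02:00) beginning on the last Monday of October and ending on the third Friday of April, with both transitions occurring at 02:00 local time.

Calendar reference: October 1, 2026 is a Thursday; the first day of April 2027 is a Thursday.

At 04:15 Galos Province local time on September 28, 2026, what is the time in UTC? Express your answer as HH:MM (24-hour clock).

03:15

1 October 2026 is a Thursday, so Mondays fall on 5, 12, 19, 26; the last is October 26.
1 April 2027 is a Thursday, so the first Friday is April 2 and the third is April 16.
September 28, 2026 is outside the daylight-saving period (26 October 2026 – 16 April 2027), so Galos Province is on standard time, UTC+01:00.
04:15 local − 1h = 03:15 UTC.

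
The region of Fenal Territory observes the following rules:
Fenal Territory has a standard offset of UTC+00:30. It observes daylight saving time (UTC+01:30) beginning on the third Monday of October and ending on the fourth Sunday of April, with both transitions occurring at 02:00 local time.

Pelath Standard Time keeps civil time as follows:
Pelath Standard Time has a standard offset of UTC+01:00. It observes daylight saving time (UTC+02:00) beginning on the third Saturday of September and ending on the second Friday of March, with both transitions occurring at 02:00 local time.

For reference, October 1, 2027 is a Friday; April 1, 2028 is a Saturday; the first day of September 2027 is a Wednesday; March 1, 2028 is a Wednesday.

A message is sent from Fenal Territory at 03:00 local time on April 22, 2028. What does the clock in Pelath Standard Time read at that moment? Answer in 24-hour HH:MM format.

02:30

1 October 2027 is a Friday, so the first Monday is October 4 and the third is October 18.
1 April 2028 is a Saturday, so the first Sunday is April 2 and the fourth is April 23.
Daylight saving runs 18 October 2027 – 23 April 2028; April 22, 2028 is inside that window, so Fenal Territory is at UTC+01:30.
03:00 Fenal Territory − 1h30m = 01:30 UTC.
1 September 2027 is a Wednesday, so the first Saturday is September 4 and the third is September 18.
1 March 2028 is a Wednesday, so the first Friday is March 3 and the second is March 10.
At the standard offset (UTC+01:00), 01:30 UTC + 1h = 02:30 Pelath Standard Time standard time.
Daylight saving runs 18 September 2027 – 10 March 2028; the standard-time date in Pelath Standard Time, April 22, 2028, is outside that window, so Pelath Standard Time is on standard time at UTC+01:00.
01:30 UTC + 1h = 02:30 Pelath Standard Time.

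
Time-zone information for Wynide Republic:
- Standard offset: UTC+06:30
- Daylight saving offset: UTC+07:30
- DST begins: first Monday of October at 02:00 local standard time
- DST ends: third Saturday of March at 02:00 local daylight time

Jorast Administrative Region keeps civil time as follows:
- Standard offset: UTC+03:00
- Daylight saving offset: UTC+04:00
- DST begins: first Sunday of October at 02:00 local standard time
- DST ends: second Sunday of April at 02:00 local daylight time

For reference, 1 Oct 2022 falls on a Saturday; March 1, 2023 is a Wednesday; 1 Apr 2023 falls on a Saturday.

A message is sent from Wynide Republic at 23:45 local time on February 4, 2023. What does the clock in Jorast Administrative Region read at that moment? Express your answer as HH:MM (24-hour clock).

20:15

1 October 2022 is a Saturday, so the first Monday is October 3.
1 March 2023 is a Wednesday, so the first Saturday is March 4 and the third is March 18.
February 4, 2023 falls between 3 October 2022 and 18 March 2023, so daylight saving is in effect and Wynide Republic is at UTC+07:30.
23:45 Wynide Republic − 7h30m = 16:15 UTC.
1 October 2022 is a Saturday, so the first Sunday is October 2.
1 April 2023 is a Saturday, so the first Sunday is April 2 and the second is April 9.
At the standard offset (UTC+03:00), 16:15 UTC + 3h = 19:15 Jorast Administrative Region standard time.
The standard-time date in Jorast Administrative Region, February 4, 2023, falls between 2 October 2022 and 9 April 2023, so daylight saving is in effect and Jorast Administrative Region is at UTC+04:00.
16:15 UTC + 4h = 20:15 Jorast Administrative Region.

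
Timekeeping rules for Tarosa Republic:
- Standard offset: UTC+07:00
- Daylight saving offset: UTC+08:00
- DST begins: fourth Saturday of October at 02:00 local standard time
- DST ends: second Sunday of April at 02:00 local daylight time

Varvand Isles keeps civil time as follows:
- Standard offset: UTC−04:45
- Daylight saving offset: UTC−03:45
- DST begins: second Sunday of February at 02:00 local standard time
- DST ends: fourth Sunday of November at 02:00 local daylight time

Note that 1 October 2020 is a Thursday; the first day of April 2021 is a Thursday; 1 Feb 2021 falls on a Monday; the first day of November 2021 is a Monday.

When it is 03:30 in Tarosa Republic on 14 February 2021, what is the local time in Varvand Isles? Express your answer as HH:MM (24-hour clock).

14:45

1 October 2020 is a Thursday, so the first Saturday is October 3 and the fourth is October 24.
1 April 2021 is a Thursday, so the first Sunday is April 4 and the second is April 11.
Daylight saving runs 24 October 2020 – 11 April 2021; 14 February 2021 is inside that window, so Tarosa Republic is at UTC+08:00.
03:30 Tarosa Republic − 8h = 19:30 UTC (rolling into the previous day, 13 February 2021).
1 February 2021 is a Monday, so the first Sunday is February 7 and the second is February 14.
1 November 2021 is a Monday, so the first Sunday is November 7 and the fourth is November 28.
At the standard offset (UTC−04:45), 19:30 UTC − 4h45m = 14:45 Varvand Isles standard time.
The standard-time date in Varvand Isles, 13 February 2021, is outside the daylight-saving period (14 February – 28 November), so Varvand Isles is on standard time, UTC−04:45.
19:30 UTC − 4h45m = 14:45 Varvand Isles.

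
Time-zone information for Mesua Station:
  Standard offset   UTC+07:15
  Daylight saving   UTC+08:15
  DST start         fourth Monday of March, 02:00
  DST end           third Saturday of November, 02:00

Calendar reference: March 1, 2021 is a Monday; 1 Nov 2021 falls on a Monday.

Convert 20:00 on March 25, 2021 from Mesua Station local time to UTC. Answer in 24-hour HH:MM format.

11:45

1 March 2021 is a Monday, so the first Monday is March 1 and the fourth is March 22.
1 November 2021 is a Monday, so the first Saturday is November 6 and the third is November 20.
March 25, 2021 falls between 22 March and 20 November, so daylight saving is in effect and Mesua Station is at UTC+08:15.
20:00 local − 8h15m = 11:45 UTC.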